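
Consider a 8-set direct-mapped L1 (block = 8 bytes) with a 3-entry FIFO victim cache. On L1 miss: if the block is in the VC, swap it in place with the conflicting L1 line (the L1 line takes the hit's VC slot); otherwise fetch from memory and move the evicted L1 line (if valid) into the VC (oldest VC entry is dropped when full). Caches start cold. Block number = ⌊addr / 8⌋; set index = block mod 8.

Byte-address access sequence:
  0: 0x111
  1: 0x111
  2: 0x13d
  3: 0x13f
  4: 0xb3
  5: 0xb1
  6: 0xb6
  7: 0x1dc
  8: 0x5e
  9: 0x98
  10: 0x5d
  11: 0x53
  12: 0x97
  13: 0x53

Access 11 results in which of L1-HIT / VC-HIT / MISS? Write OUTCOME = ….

0: 0x111 (blk 34, set 2) → MISS  vc=[]
1: 0x111 (blk 34, set 2) → L1-HIT  vc=[]
2: 0x13d (blk 39, set 7) → MISS  vc=[]
3: 0x13f (blk 39, set 7) → L1-HIT  vc=[]
4: 0xb3 (blk 22, set 6) → MISS  vc=[]
5: 0xb1 (blk 22, set 6) → L1-HIT  vc=[]
6: 0xb6 (blk 22, set 6) → L1-HIT  vc=[]
7: 0x1dc (blk 59, set 3) → MISS  vc=[]
8: 0x5e (blk 11, set 3) → MISS  vc=[59]
9: 0x98 (blk 19, set 3) → MISS  vc=[59, 11]
10: 0x5d (blk 11, set 3) → VC-HIT  vc=[59, 19]
11: 0x53 (blk 10, set 2) → MISS  vc=[59, 19, 34]
12: 0x97 (blk 18, set 2) → MISS  vc=[19, 34, 10]
13: 0x53 (blk 10, set 2) → VC-HIT  vc=[19, 34, 18]

OUTCOME = MISS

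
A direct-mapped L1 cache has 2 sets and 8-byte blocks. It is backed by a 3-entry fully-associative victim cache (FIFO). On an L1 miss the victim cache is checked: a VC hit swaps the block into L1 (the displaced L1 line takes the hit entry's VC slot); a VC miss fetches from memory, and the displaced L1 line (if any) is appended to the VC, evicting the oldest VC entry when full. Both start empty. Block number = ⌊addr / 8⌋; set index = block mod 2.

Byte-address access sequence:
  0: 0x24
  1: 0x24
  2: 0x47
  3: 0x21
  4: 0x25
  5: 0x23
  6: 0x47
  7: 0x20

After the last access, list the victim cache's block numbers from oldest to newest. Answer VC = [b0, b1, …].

  [0] addr=0x24 blk=4 s=0: MISS | VC []
  [1] addr=0x24 blk=4 s=0: L1-HIT | VC []
  [2] addr=0x47 blk=8 s=0: MISS | VC [4]
  [3] addr=0x21 blk=4 s=0: VC-HIT | VC [8]
  [4] addr=0x25 blk=4 s=0: L1-HIT | VC [8]
  [5] addr=0x23 blk=4 s=0: L1-HIT | VC [8]
  [6] addr=0x47 blk=8 s=0: VC-HIT | VC [4]
  [7] addr=0x20 blk=4 s=0: VC-HIT | VC [8]

VC = [8]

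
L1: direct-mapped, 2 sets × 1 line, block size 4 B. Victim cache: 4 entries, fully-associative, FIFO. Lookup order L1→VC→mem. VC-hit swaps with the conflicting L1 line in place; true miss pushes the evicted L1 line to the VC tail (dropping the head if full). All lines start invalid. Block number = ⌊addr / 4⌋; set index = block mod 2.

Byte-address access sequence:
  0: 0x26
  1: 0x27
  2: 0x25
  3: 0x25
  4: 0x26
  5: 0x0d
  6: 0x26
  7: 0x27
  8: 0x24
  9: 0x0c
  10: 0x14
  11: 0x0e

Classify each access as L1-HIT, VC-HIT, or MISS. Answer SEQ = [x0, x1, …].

SEQ = [MISS, L1-HIT, L1-HIT, L1-HIT, L1-HIT, MISS, VC-HIT, L1-HIT, L1-HIT, VC-HIT, MISS, VC-HIT]

0: 0x26 (blk 9, set 1) → MISS  vc=[]
1: 0x27 (blk 9, set 1) → L1-HIT  vc=[]
2: 0x25 (blk 9, set 1) → L1-HIT  vc=[]
3: 0x25 (blk 9, set 1) → L1-HIT  vc=[]
4: 0x26 (blk 9, set 1) → L1-HIT  vc=[]
5: 0xd (blk 3, set 1) → MISS  vc=[9]
6: 0x26 (blk 9, set 1) → VC-HIT  vc=[3]
7: 0x27 (blk 9, set 1) → L1-HIT  vc=[3]
8: 0x24 (blk 9, set 1) → L1-HIT  vc=[3]
9: 0xc (blk 3, set 1) → VC-HIT  vc=[9]
10: 0x14 (blk 5, set 1) → MISS  vc=[9, 3]
11: 0xe (blk 3, set 1) → VC-HIT  vc=[9, 5]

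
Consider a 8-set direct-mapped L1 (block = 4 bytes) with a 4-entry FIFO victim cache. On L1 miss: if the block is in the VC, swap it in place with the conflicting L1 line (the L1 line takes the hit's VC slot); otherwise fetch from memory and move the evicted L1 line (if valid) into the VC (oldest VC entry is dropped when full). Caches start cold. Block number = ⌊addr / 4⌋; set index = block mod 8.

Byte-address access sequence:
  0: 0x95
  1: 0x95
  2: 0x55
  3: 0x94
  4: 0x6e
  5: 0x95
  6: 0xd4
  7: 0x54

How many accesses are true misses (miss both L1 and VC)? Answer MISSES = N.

0: 0x95 (blk 37, set 5) → MISS  vc=[]
1: 0x95 (blk 37, set 5) → L1-HIT  vc=[]
2: 0x55 (blk 21, set 5) → MISS  vc=[37]
3: 0x94 (blk 37, set 5) → VC-HIT  vc=[21]
4: 0x6e (blk 27, set 3) → MISS  vc=[21]
5: 0x95 (blk 37, set 5) → L1-HIT  vc=[21]
6: 0xd4 (blk 53, set 5) → MISS  vc=[21, 37]
7: 0x54 (blk 21, set 5) → VC-HIT  vc=[53, 37]

MISSES = 4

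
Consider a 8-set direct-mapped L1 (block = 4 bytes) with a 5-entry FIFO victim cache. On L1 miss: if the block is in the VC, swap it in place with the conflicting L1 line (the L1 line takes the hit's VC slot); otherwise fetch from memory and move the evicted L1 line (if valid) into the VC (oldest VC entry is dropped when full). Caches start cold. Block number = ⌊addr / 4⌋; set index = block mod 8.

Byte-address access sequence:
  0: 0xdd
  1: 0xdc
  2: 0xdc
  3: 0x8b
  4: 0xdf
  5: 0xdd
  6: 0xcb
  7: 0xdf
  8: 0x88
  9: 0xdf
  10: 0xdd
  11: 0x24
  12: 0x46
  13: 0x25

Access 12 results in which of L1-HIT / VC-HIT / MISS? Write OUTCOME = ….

OUTCOME = MISS

#0 0xdd→b55/s7 MISS; vc=[]
#1 0xdc→b55/s7 L1-HIT; vc=[]
#2 0xdc→b55/s7 L1-HIT; vc=[]
#3 0x8b→b34/s2 MISS; vc=[]
#4 0xdf→b55/s7 L1-HIT; vc=[]
#5 0xdd→b55/s7 L1-HIT; vc=[]
#6 0xcb→b50/s2 MISS; vc=[34]
#7 0xdf→b55/s7 L1-HIT; vc=[34]
#8 0x88→b34/s2 VC-HIT; vc=[50]
#9 0xdf→b55/s7 L1-HIT; vc=[50]
#10 0xdd→b55/s7 L1-HIT; vc=[50]
#11 0x24→b9/s1 MISS; vc=[50]
#12 0x46→b17/s1 MISS; vc=[50,9]
#13 0x25→b9/s1 VC-HIT; vc=[50,17]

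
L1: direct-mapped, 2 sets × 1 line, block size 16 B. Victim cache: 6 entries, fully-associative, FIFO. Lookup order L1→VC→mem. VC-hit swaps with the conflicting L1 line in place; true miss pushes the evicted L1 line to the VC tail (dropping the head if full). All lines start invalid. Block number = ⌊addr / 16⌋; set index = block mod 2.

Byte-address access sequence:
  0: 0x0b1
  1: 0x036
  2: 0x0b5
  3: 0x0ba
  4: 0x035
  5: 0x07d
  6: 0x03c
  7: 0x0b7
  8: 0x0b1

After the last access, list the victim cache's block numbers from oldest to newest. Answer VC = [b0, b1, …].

VC = [3, 7]

#0 0xb1→b11/s1 MISS; vc=[]
#1 0x36→b3/s1 MISS; vc=[11]
#2 0xb5→b11/s1 VC-HIT; vc=[3]
#3 0xba→b11/s1 L1-HIT; vc=[3]
#4 0x35→b3/s1 VC-HIT; vc=[11]
#5 0x7d→b7/s1 MISS; vc=[11,3]
#6 0x3c→b3/s1 VC-HIT; vc=[11,7]
#7 0xb7→b11/s1 VC-HIT; vc=[3,7]
#8 0xb1→b11/s1 L1-HIT; vc=[3,7]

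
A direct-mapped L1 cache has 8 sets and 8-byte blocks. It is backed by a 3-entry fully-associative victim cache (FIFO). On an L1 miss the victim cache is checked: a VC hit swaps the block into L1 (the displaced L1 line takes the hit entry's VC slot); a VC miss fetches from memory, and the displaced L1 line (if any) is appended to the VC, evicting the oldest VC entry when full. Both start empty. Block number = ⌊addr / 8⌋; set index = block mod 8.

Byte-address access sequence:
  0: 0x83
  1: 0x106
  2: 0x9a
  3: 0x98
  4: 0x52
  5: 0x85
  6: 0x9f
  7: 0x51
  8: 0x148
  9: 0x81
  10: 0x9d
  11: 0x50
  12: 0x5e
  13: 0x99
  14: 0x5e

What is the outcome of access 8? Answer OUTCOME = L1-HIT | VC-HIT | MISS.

  [0] addr=0x83 blk=16 s=0: MISS | VC []
  [1] addr=0x106 blk=32 s=0: MISS | VC [16]
  [2] addr=0x9a blk=19 s=3: MISS | VC [16]
  [3] addr=0x98 blk=19 s=3: L1-HIT | VC [16]
  [4] addr=0x52 blk=10 s=2: MISS | VC [16]
  [5] addr=0x85 blk=16 s=0: VC-HIT | VC [32]
  [6] addr=0x9f blk=19 s=3: L1-HIT | VC [32]
  [7] addr=0x51 blk=10 s=2: L1-HIT | VC [32]
  [8] addr=0x148 blk=41 s=1: MISS | VC [32]
  [9] addr=0x81 blk=16 s=0: L1-HIT | VC [32]
  [10] addr=0x9d blk=19 s=3: L1-HIT | VC [32]
  [11] addr=0x50 blk=10 s=2: L1-HIT | VC [32]
  [12] addr=0x5e blk=11 s=3: MISS | VC [32, 19]
  [13] addr=0x99 blk=19 s=3: VC-HIT | VC [32, 11]
  [14] addr=0x5e blk=11 s=3: VC-HIT | VC [32, 19]

OUTCOME = MISS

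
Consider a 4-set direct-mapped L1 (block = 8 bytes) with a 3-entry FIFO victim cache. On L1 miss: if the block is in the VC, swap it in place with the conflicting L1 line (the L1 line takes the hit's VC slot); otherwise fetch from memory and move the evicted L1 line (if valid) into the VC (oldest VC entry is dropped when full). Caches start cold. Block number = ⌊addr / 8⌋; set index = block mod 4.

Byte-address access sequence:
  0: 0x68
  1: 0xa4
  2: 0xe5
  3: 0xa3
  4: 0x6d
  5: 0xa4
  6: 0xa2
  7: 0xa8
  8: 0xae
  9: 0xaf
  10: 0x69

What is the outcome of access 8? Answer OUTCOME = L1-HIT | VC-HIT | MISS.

OUTCOME = L1-HIT

  [0] addr=0x68 blk=13 s=1: MISS | VC []
  [1] addr=0xa4 blk=20 s=0: MISS | VC []
  [2] addr=0xe5 blk=28 s=0: MISS | VC [20]
  [3] addr=0xa3 blk=20 s=0: VC-HIT | VC [28]
  [4] addr=0x6d blk=13 s=1: L1-HIT | VC [28]
  [5] addr=0xa4 blk=20 s=0: L1-HIT | VC [28]
  [6] addr=0xa2 blk=20 s=0: L1-HIT | VC [28]
  [7] addr=0xa8 blk=21 s=1: MISS | VC [28, 13]
  [8] addr=0xae blk=21 s=1: L1-HIT | VC [28, 13]
  [9] addr=0xaf blk=21 s=1: L1-HIT | VC [28, 13]
  [10] addr=0x69 blk=13 s=1: VC-HIT | VC [28, 21]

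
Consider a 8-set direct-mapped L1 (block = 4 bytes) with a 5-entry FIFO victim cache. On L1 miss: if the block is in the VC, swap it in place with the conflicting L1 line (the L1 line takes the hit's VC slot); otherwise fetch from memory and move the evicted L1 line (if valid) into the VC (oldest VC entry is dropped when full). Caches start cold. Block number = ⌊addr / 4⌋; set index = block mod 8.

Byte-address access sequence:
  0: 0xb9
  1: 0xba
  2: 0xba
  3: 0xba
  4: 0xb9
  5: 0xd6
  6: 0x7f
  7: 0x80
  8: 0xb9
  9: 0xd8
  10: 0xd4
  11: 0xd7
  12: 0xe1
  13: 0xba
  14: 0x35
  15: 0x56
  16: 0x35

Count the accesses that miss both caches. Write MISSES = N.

0: 0xb9 (blk 46, set 6) → MISS  vc=[]
1: 0xba (blk 46, set 6) → L1-HIT  vc=[]
2: 0xba (blk 46, set 6) → L1-HIT  vc=[]
3: 0xba (blk 46, set 6) → L1-HIT  vc=[]
4: 0xb9 (blk 46, set 6) → L1-HIT  vc=[]
5: 0xd6 (blk 53, set 5) → MISS  vc=[]
6: 0x7f (blk 31, set 7) → MISS  vc=[]
7: 0x80 (blk 32, set 0) → MISS  vc=[]
8: 0xb9 (blk 46, set 6) → L1-HIT  vc=[]
9: 0xd8 (blk 54, set 6) → MISS  vc=[46]
10: 0xd4 (blk 53, set 5) → L1-HIT  vc=[46]
11: 0xd7 (blk 53, set 5) → L1-HIT  vc=[46]
12: 0xe1 (blk 56, set 0) → MISS  vc=[46, 32]
13: 0xba (blk 46, set 6) → VC-HIT  vc=[54, 32]
14: 0x35 (blk 13, set 5) → MISS  vc=[54, 32, 53]
15: 0x56 (blk 21, set 5) → MISS  vc=[54, 32, 53, 13]
16: 0x35 (blk 13, set 5) → VC-HIT  vc=[54, 32, 53, 21]

MISSES = 8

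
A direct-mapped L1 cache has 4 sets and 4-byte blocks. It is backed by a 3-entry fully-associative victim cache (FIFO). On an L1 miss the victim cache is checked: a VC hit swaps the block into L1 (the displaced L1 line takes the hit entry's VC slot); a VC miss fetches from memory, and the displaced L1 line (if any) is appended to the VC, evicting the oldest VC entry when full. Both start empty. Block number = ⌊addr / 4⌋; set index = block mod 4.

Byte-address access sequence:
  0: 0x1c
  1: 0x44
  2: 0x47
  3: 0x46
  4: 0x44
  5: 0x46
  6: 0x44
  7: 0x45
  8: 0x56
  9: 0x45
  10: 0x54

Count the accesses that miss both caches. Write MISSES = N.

  [0] addr=0x1c blk=7 s=3: MISS | VC []
  [1] addr=0x44 blk=17 s=1: MISS | VC []
  [2] addr=0x47 blk=17 s=1: L1-HIT | VC []
  [3] addr=0x46 blk=17 s=1: L1-HIT | VC []
  [4] addr=0x44 blk=17 s=1: L1-HIT | VC []
  [5] addr=0x46 blk=17 s=1: L1-HIT | VC []
  [6] addr=0x44 blk=17 s=1: L1-HIT | VC []
  [7] addr=0x45 blk=17 s=1: L1-HIT | VC []
  [8] addr=0x56 blk=21 s=1: MISS | VC [17]
  [9] addr=0x45 blk=17 s=1: VC-HIT | VC [21]
  [10] addr=0x54 blk=21 s=1: VC-HIT | VC [17]

MISSES = 3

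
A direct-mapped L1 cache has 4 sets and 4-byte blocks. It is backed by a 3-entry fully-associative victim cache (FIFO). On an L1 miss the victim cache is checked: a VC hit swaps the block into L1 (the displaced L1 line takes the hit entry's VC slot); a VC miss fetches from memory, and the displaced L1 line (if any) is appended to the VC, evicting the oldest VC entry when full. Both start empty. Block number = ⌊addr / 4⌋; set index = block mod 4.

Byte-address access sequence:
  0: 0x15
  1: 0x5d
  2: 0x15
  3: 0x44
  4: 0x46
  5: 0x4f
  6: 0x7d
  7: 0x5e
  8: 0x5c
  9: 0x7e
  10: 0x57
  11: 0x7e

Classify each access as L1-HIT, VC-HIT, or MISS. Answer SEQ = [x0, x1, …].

#0 0x15→b5/s1 MISS; vc=[]
#1 0x5d→b23/s3 MISS; vc=[]
#2 0x15→b5/s1 L1-HIT; vc=[]
#3 0x44→b17/s1 MISS; vc=[5]
#4 0x46→b17/s1 L1-HIT; vc=[5]
#5 0x4f→b19/s3 MISS; vc=[5,23]
#6 0x7d→b31/s3 MISS; vc=[5,23,19]
#7 0x5e→b23/s3 VC-HIT; vc=[5,31,19]
#8 0x5c→b23/s3 L1-HIT; vc=[5,31,19]
#9 0x7e→b31/s3 VC-HIT; vc=[5,23,19]
#10 0x57→b21/s1 MISS; vc=[23,19,17]
#11 0x7e→b31/s3 L1-HIT; vc=[23,19,17]

SEQ = [MISS, MISS, L1-HIT, MISS, L1-HIT, MISS, MISS, VC-HIT, L1-HIT, VC-HIT, MISS, L1-HIT]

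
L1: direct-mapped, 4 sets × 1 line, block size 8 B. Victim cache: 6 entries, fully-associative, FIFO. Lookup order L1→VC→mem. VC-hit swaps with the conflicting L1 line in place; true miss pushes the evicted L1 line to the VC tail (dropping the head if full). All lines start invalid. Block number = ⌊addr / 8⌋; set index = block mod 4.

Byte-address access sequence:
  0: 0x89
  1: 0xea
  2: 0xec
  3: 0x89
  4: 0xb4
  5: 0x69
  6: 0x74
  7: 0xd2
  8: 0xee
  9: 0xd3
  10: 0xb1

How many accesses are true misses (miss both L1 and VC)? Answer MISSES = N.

MISSES = 6

0: 0x89 (blk 17, set 1) → MISS  vc=[]
1: 0xea (blk 29, set 1) → MISS  vc=[17]
2: 0xec (blk 29, set 1) → L1-HIT  vc=[17]
3: 0x89 (blk 17, set 1) → VC-HIT  vc=[29]
4: 0xb4 (blk 22, set 2) → MISS  vc=[29]
5: 0x69 (blk 13, set 1) → MISS  vc=[29, 17]
6: 0x74 (blk 14, set 2) → MISS  vc=[29, 17, 22]
7: 0xd2 (blk 26, set 2) → MISS  vc=[29, 17, 22, 14]
8: 0xee (blk 29, set 1) → VC-HIT  vc=[13, 17, 22, 14]
9: 0xd3 (blk 26, set 2) → L1-HIT  vc=[13, 17, 22, 14]
10: 0xb1 (blk 22, set 2) → VC-HIT  vc=[13, 17, 26, 14]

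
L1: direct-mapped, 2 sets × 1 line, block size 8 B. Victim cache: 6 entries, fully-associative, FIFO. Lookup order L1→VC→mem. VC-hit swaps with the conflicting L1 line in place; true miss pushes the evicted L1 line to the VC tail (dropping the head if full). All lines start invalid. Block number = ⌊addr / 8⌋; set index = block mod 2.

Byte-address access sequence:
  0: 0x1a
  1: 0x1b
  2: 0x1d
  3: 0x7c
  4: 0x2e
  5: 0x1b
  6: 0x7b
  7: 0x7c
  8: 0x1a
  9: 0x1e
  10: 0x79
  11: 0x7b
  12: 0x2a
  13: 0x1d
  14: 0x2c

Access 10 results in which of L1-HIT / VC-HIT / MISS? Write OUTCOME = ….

0: 0x1a (blk 3, set 1) → MISS  vc=[]
1: 0x1b (blk 3, set 1) → L1-HIT  vc=[]
2: 0x1d (blk 3, set 1) → L1-HIT  vc=[]
3: 0x7c (blk 15, set 1) → MISS  vc=[3]
4: 0x2e (blk 5, set 1) → MISS  vc=[3, 15]
5: 0x1b (blk 3, set 1) → VC-HIT  vc=[5, 15]
6: 0x7b (blk 15, set 1) → VC-HIT  vc=[5, 3]
7: 0x7c (blk 15, set 1) → L1-HIT  vc=[5, 3]
8: 0x1a (blk 3, set 1) → VC-HIT  vc=[5, 15]
9: 0x1e (blk 3, set 1) → L1-HIT  vc=[5, 15]
10: 0x79 (blk 15, set 1) → VC-HIT  vc=[5, 3]
11: 0x7b (blk 15, set 1) → L1-HIT  vc=[5, 3]
12: 0x2a (blk 5, set 1) → VC-HIT  vc=[15, 3]
13: 0x1d (blk 3, set 1) → VC-HIT  vc=[15, 5]
14: 0x2c (blk 5, set 1) → VC-HIT  vc=[15, 3]

OUTCOME = VC-HIT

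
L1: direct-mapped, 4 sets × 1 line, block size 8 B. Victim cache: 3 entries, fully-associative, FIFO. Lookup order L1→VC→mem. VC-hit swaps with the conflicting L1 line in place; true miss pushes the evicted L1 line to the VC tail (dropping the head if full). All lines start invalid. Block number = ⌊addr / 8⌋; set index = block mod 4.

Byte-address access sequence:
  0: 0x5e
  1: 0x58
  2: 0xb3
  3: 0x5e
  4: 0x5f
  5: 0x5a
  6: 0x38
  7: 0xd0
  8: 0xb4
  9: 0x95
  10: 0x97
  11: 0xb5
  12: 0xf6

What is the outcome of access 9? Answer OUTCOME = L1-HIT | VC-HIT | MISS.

#0 0x5e→b11/s3 MISS; vc=[]
#1 0x58→b11/s3 L1-HIT; vc=[]
#2 0xb3→b22/s2 MISS; vc=[]
#3 0x5e→b11/s3 L1-HIT; vc=[]
#4 0x5f→b11/s3 L1-HIT; vc=[]
#5 0x5a→b11/s3 L1-HIT; vc=[]
#6 0x38→b7/s3 MISS; vc=[11]
#7 0xd0→b26/s2 MISS; vc=[11,22]
#8 0xb4→b22/s2 VC-HIT; vc=[11,26]
#9 0x95→b18/s2 MISS; vc=[11,26,22]
#10 0x97→b18/s2 L1-HIT; vc=[11,26,22]
#11 0xb5→b22/s2 VC-HIT; vc=[11,26,18]
#12 0xf6→b30/s2 MISS; vc=[26,18,22]

OUTCOME = MISS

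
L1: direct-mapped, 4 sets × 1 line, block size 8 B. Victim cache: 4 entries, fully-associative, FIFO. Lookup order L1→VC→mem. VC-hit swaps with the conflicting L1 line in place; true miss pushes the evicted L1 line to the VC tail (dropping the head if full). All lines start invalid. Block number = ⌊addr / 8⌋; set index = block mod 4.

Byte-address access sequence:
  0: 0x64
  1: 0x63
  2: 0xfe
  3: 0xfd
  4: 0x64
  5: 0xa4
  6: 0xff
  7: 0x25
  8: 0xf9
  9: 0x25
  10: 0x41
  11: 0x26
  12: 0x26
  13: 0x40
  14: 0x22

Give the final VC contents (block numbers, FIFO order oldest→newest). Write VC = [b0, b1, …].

#0 0x64→b12/s0 MISS; vc=[]
#1 0x63→b12/s0 L1-HIT; vc=[]
#2 0xfe→b31/s3 MISS; vc=[]
#3 0xfd→b31/s3 L1-HIT; vc=[]
#4 0x64→b12/s0 L1-HIT; vc=[]
#5 0xa4→b20/s0 MISS; vc=[12]
#6 0xff→b31/s3 L1-HIT; vc=[12]
#7 0x25→b4/s0 MISS; vc=[12,20]
#8 0xf9→b31/s3 L1-HIT; vc=[12,20]
#9 0x25→b4/s0 L1-HIT; vc=[12,20]
#10 0x41→b8/s0 MISS; vc=[12,20,4]
#11 0x26→b4/s0 VC-HIT; vc=[12,20,8]
#12 0x26→b4/s0 L1-HIT; vc=[12,20,8]
#13 0x40→b8/s0 VC-HIT; vc=[12,20,4]
#14 0x22→b4/s0 VC-HIT; vc=[12,20,8]

VC = [12, 20, 8]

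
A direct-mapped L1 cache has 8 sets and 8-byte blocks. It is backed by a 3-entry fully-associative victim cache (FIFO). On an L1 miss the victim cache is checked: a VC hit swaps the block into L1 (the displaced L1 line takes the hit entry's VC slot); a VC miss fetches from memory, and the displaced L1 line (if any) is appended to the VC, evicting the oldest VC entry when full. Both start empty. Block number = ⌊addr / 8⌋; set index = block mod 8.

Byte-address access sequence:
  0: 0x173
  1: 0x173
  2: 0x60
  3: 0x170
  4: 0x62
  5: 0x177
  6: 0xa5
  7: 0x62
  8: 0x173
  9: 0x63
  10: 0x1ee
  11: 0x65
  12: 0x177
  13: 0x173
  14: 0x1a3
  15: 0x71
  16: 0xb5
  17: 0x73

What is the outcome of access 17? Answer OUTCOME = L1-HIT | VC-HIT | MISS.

OUTCOME = VC-HIT

0: 0x173 (blk 46, set 6) → MISS  vc=[]
1: 0x173 (blk 46, set 6) → L1-HIT  vc=[]
2: 0x60 (blk 12, set 4) → MISS  vc=[]
3: 0x170 (blk 46, set 6) → L1-HIT  vc=[]
4: 0x62 (blk 12, set 4) → L1-HIT  vc=[]
5: 0x177 (blk 46, set 6) → L1-HIT  vc=[]
6: 0xa5 (blk 20, set 4) → MISS  vc=[12]
7: 0x62 (blk 12, set 4) → VC-HIT  vc=[20]
8: 0x173 (blk 46, set 6) → L1-HIT  vc=[20]
9: 0x63 (blk 12, set 4) → L1-HIT  vc=[20]
10: 0x1ee (blk 61, set 5) → MISS  vc=[20]
11: 0x65 (blk 12, set 4) → L1-HIT  vc=[20]
12: 0x177 (blk 46, set 6) → L1-HIT  vc=[20]
13: 0x173 (blk 46, set 6) → L1-HIT  vc=[20]
14: 0x1a3 (blk 52, set 4) → MISS  vc=[20, 12]
15: 0x71 (blk 14, set 6) → MISS  vc=[20, 12, 46]
16: 0xb5 (blk 22, set 6) → MISS  vc=[12, 46, 14]
17: 0x73 (blk 14, set 6) → VC-HIT  vc=[12, 46, 22]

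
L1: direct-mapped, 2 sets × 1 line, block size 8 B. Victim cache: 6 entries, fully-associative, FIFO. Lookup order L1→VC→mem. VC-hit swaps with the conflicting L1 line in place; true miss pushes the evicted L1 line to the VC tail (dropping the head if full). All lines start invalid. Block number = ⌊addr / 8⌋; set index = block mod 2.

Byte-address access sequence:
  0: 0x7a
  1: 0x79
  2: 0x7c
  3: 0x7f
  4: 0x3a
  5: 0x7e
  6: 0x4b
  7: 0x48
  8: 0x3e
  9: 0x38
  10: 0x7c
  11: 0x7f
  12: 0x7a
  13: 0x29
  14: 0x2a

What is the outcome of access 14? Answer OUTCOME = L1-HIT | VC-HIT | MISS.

OUTCOME = L1-HIT

  [0] addr=0x7a blk=15 s=1: MISS | VC []
  [1] addr=0x79 blk=15 s=1: L1-HIT | VC []
  [2] addr=0x7c blk=15 s=1: L1-HIT | VC []
  [3] addr=0x7f blk=15 s=1: L1-HIT | VC []
  [4] addr=0x3a blk=7 s=1: MISS | VC [15]
  [5] addr=0x7e blk=15 s=1: VC-HIT | VC [7]
  [6] addr=0x4b blk=9 s=1: MISS | VC [7, 15]
  [7] addr=0x48 blk=9 s=1: L1-HIT | VC [7, 15]
  [8] addr=0x3e blk=7 s=1: VC-HIT | VC [9, 15]
  [9] addr=0x38 blk=7 s=1: L1-HIT | VC [9, 15]
  [10] addr=0x7c blk=15 s=1: VC-HIT | VC [9, 7]
  [11] addr=0x7f blk=15 s=1: L1-HIT | VC [9, 7]
  [12] addr=0x7a blk=15 s=1: L1-HIT | VC [9, 7]
  [13] addr=0x29 blk=5 s=1: MISS | VC [9, 7, 15]
  [14] addr=0x2a blk=5 s=1: L1-HIT | VC [9, 7, 15]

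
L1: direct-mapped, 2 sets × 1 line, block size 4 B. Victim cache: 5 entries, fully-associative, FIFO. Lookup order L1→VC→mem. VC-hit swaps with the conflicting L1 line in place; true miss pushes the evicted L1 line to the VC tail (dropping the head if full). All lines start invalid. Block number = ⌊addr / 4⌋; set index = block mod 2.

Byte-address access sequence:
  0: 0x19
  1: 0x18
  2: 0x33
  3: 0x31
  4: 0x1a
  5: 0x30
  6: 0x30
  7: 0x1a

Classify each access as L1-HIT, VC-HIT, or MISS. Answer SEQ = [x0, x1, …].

  [0] addr=0x19 blk=6 s=0: MISS | VC []
  [1] addr=0x18 blk=6 s=0: L1-HIT | VC []
  [2] addr=0x33 blk=12 s=0: MISS | VC [6]
  [3] addr=0x31 blk=12 s=0: L1-HIT | VC [6]
  [4] addr=0x1a blk=6 s=0: VC-HIT | VC [12]
  [5] addr=0x30 blk=12 s=0: VC-HIT | VC [6]
  [6] addr=0x30 blk=12 s=0: L1-HIT | VC [6]
  [7] addr=0x1a blk=6 s=0: VC-HIT | VC [12]

SEQ = [MISS, L1-HIT, MISS, L1-HIT, VC-HIT, VC-HIT, L1-HIT, VC-HIT]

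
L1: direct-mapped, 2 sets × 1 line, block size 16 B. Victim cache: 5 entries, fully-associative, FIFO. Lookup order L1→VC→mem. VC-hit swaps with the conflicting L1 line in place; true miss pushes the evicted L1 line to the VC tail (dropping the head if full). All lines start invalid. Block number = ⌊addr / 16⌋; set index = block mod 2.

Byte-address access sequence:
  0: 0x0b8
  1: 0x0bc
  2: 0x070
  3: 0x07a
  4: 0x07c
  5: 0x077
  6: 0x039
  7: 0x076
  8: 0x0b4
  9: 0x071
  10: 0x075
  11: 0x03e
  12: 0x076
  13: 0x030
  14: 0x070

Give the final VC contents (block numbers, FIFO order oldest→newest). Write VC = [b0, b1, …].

#0 0xb8→b11/s1 MISS; vc=[]
#1 0xbc→b11/s1 L1-HIT; vc=[]
#2 0x70→b7/s1 MISS; vc=[11]
#3 0x7a→b7/s1 L1-HIT; vc=[11]
#4 0x7c→b7/s1 L1-HIT; vc=[11]
#5 0x77→b7/s1 L1-HIT; vc=[11]
#6 0x39→b3/s1 MISS; vc=[11,7]
#7 0x76→b7/s1 VC-HIT; vc=[11,3]
#8 0xb4→b11/s1 VC-HIT; vc=[7,3]
#9 0x71→b7/s1 VC-HIT; vc=[11,3]
#10 0x75→b7/s1 L1-HIT; vc=[11,3]
#11 0x3e→b3/s1 VC-HIT; vc=[11,7]
#12 0x76→b7/s1 VC-HIT; vc=[11,3]
#13 0x30→b3/s1 VC-HIT; vc=[11,7]
#14 0x70→b7/s1 VC-HIT; vc=[11,3]

VC = [11, 3]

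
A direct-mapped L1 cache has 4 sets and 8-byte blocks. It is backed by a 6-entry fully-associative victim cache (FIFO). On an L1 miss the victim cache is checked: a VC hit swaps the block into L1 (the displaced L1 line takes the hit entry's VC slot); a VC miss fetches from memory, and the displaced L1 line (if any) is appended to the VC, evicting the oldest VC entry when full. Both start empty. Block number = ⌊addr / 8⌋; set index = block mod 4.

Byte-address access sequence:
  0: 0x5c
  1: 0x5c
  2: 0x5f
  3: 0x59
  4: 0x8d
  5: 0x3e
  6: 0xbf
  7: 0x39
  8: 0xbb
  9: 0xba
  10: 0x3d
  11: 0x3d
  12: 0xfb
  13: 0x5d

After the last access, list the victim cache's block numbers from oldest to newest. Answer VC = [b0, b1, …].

0: 0x5c (blk 11, set 3) → MISS  vc=[]
1: 0x5c (blk 11, set 3) → L1-HIT  vc=[]
2: 0x5f (blk 11, set 3) → L1-HIT  vc=[]
3: 0x59 (blk 11, set 3) → L1-HIT  vc=[]
4: 0x8d (blk 17, set 1) → MISS  vc=[]
5: 0x3e (blk 7, set 3) → MISS  vc=[11]
6: 0xbf (blk 23, set 3) → MISS  vc=[11, 7]
7: 0x39 (blk 7, set 3) → VC-HIT  vc=[11, 23]
8: 0xbb (blk 23, set 3) → VC-HIT  vc=[11, 7]
9: 0xba (blk 23, set 3) → L1-HIT  vc=[11, 7]
10: 0x3d (blk 7, set 3) → VC-HIT  vc=[11, 23]
11: 0x3d (blk 7, set 3) → L1-HIT  vc=[11, 23]
12: 0xfb (blk 31, set 3) → MISS  vc=[11, 23, 7]
13: 0x5d (blk 11, set 3) → VC-HIT  vc=[31, 23, 7]

VC = [31, 23, 7]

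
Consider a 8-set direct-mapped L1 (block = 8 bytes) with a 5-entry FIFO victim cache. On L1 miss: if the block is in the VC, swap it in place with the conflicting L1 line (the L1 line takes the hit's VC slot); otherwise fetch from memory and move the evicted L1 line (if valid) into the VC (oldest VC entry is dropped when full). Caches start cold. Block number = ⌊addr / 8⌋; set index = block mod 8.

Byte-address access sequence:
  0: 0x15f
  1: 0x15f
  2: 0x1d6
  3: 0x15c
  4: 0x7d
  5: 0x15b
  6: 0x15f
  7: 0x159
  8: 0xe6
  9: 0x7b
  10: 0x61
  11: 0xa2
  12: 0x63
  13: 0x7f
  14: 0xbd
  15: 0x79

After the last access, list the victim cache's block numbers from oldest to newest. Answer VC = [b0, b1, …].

VC = [28, 20, 23]

0: 0x15f (blk 43, set 3) → MISS  vc=[]
1: 0x15f (blk 43, set 3) → L1-HIT  vc=[]
2: 0x1d6 (blk 58, set 2) → MISS  vc=[]
3: 0x15c (blk 43, set 3) → L1-HIT  vc=[]
4: 0x7d (blk 15, set 7) → MISS  vc=[]
5: 0x15b (blk 43, set 3) → L1-HIT  vc=[]
6: 0x15f (blk 43, set 3) → L1-HIT  vc=[]
7: 0x159 (blk 43, set 3) → L1-HIT  vc=[]
8: 0xe6 (blk 28, set 4) → MISS  vc=[]
9: 0x7b (blk 15, set 7) → L1-HIT  vc=[]
10: 0x61 (blk 12, set 4) → MISS  vc=[28]
11: 0xa2 (blk 20, set 4) → MISS  vc=[28, 12]
12: 0x63 (blk 12, set 4) → VC-HIT  vc=[28, 20]
13: 0x7f (blk 15, set 7) → L1-HIT  vc=[28, 20]
14: 0xbd (blk 23, set 7) → MISS  vc=[28, 20, 15]
15: 0x79 (blk 15, set 7) → VC-HIT  vc=[28, 20, 23]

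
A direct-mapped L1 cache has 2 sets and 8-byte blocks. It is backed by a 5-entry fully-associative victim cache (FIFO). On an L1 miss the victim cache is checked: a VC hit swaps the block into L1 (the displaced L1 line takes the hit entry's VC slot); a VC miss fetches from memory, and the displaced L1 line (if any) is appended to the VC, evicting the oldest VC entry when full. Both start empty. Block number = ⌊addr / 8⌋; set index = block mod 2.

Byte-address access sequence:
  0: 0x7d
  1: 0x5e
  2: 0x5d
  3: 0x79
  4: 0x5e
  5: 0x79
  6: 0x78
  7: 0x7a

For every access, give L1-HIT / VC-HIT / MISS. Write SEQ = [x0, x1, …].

#0 0x7d→b15/s1 MISS; vc=[]
#1 0x5e→b11/s1 MISS; vc=[15]
#2 0x5d→b11/s1 L1-HIT; vc=[15]
#3 0x79→b15/s1 VC-HIT; vc=[11]
#4 0x5e→b11/s1 VC-HIT; vc=[15]
#5 0x79→b15/s1 VC-HIT; vc=[11]
#6 0x78→b15/s1 L1-HIT; vc=[11]
#7 0x7a→b15/s1 L1-HIT; vc=[11]

SEQ = [MISS, MISS, L1-HIT, VC-HIT, VC-HIT, VC-HIT, L1-HIT, L1-HIT]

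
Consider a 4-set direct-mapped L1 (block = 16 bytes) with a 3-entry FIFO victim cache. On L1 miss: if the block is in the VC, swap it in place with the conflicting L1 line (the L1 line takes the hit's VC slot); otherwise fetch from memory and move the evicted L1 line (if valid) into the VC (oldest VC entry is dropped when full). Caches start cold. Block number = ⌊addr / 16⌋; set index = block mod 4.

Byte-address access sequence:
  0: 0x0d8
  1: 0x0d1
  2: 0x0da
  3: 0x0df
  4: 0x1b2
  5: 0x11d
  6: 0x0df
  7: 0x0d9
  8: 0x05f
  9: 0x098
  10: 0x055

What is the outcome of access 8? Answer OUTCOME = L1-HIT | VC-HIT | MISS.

  [0] addr=0xd8 blk=13 s=1: MISS | VC []
  [1] addr=0xd1 blk=13 s=1: L1-HIT | VC []
  [2] addr=0xda blk=13 s=1: L1-HIT | VC []
  [3] addr=0xdf blk=13 s=1: L1-HIT | VC []
  [4] addr=0x1b2 blk=27 s=3: MISS | VC []
  [5] addr=0x11d blk=17 s=1: MISS | VC [13]
  [6] addr=0xdf blk=13 s=1: VC-HIT | VC [17]
  [7] addr=0xd9 blk=13 s=1: L1-HIT | VC [17]
  [8] addr=0x5f blk=5 s=1: MISS | VC [17, 13]
  [9] addr=0x98 blk=9 s=1: MISS | VC [17, 13, 5]
  [10] addr=0x55 blk=5 s=1: VC-HIT | VC [17, 13, 9]

OUTCOME = MISS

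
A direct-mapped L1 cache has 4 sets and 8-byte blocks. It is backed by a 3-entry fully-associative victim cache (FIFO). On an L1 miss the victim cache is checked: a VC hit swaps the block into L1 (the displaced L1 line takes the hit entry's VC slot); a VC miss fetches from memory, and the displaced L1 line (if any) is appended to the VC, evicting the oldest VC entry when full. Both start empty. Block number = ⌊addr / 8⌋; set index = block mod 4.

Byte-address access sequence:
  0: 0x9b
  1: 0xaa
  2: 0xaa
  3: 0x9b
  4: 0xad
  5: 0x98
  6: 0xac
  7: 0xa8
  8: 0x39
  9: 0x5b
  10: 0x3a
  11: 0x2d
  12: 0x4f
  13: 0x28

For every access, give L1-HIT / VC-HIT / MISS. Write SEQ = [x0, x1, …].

SEQ = [MISS, MISS, L1-HIT, L1-HIT, L1-HIT, L1-HIT, L1-HIT, L1-HIT, MISS, MISS, VC-HIT, MISS, MISS, VC-HIT]

#0 0x9b→b19/s3 MISS; vc=[]
#1 0xaa→b21/s1 MISS; vc=[]
#2 0xaa→b21/s1 L1-HIT; vc=[]
#3 0x9b→b19/s3 L1-HIT; vc=[]
#4 0xad→b21/s1 L1-HIT; vc=[]
#5 0x98→b19/s3 L1-HIT; vc=[]
#6 0xac→b21/s1 L1-HIT; vc=[]
#7 0xa8→b21/s1 L1-HIT; vc=[]
#8 0x39→b7/s3 MISS; vc=[19]
#9 0x5b→b11/s3 MISS; vc=[19,7]
#10 0x3a→b7/s3 VC-HIT; vc=[19,11]
#11 0x2d→b5/s1 MISS; vc=[19,11,21]
#12 0x4f→b9/s1 MISS; vc=[11,21,5]
#13 0x28→b5/s1 VC-HIT; vc=[11,21,9]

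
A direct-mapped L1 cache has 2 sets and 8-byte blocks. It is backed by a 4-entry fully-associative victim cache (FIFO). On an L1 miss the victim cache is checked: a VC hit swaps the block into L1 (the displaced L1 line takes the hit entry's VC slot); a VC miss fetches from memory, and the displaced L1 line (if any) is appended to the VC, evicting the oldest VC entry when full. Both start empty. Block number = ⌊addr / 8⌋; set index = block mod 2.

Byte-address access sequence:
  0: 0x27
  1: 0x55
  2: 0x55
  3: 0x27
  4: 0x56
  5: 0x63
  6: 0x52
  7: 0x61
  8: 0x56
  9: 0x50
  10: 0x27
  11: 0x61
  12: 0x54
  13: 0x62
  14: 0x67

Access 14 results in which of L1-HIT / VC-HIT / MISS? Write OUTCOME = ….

OUTCOME = L1-HIT

  [0] addr=0x27 blk=4 s=0: MISS | VC []
  [1] addr=0x55 blk=10 s=0: MISS | VC [4]
  [2] addr=0x55 blk=10 s=0: L1-HIT | VC [4]
  [3] addr=0x27 blk=4 s=0: VC-HIT | VC [10]
  [4] addr=0x56 blk=10 s=0: VC-HIT | VC [4]
  [5] addr=0x63 blk=12 s=0: MISS | VC [4, 10]
  [6] addr=0x52 blk=10 s=0: VC-HIT | VC [4, 12]
  [7] addr=0x61 blk=12 s=0: VC-HIT | VC [4, 10]
  [8] addr=0x56 blk=10 s=0: VC-HIT | VC [4, 12]
  [9] addr=0x50 blk=10 s=0: L1-HIT | VC [4, 12]
  [10] addr=0x27 blk=4 s=0: VC-HIT | VC [10, 12]
  [11] addr=0x61 blk=12 s=0: VC-HIT | VC [10, 4]
  [12] addr=0x54 blk=10 s=0: VC-HIT | VC [12, 4]
  [13] addr=0x62 blk=12 s=0: VC-HIT | VC [10, 4]
  [14] addr=0x67 blk=12 s=0: L1-HIT | VC [10, 4]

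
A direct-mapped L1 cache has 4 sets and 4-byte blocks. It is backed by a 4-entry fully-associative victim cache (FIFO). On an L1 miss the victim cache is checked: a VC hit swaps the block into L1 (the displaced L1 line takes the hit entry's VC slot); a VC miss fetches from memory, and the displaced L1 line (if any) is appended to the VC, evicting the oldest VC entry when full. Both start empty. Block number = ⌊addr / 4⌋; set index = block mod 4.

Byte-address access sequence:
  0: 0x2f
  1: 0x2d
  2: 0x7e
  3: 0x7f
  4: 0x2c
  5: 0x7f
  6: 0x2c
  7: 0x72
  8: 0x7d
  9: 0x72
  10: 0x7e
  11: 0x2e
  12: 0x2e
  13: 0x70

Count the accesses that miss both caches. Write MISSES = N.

0: 0x2f (blk 11, set 3) → MISS  vc=[]
1: 0x2d (blk 11, set 3) → L1-HIT  vc=[]
2: 0x7e (blk 31, set 3) → MISS  vc=[11]
3: 0x7f (blk 31, set 3) → L1-HIT  vc=[11]
4: 0x2c (blk 11, set 3) → VC-HIT  vc=[31]
5: 0x7f (blk 31, set 3) → VC-HIT  vc=[11]
6: 0x2c (blk 11, set 3) → VC-HIT  vc=[31]
7: 0x72 (blk 28, set 0) → MISS  vc=[31]
8: 0x7d (blk 31, set 3) → VC-HIT  vc=[11]
9: 0x72 (blk 28, set 0) → L1-HIT  vc=[11]
10: 0x7e (blk 31, set 3) → L1-HIT  vc=[11]
11: 0x2e (blk 11, set 3) → VC-HIT  vc=[31]
12: 0x2e (blk 11, set 3) → L1-HIT  vc=[31]
13: 0x70 (blk 28, set 0) → L1-HIT  vc=[31]

MISSES = 3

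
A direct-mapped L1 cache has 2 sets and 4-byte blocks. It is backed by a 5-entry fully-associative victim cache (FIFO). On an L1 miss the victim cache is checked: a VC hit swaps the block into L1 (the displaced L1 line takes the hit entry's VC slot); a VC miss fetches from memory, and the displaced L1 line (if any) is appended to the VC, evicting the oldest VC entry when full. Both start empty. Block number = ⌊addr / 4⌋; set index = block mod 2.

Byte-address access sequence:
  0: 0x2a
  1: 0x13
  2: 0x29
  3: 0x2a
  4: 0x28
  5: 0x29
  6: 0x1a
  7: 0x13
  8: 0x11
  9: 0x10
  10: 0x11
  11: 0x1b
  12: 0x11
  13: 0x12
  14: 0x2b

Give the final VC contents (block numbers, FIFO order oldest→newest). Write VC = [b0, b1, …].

  [0] addr=0x2a blk=10 s=0: MISS | VC []
  [1] addr=0x13 blk=4 s=0: MISS | VC [10]
  [2] addr=0x29 blk=10 s=0: VC-HIT | VC [4]
  [3] addr=0x2a blk=10 s=0: L1-HIT | VC [4]
  [4] addr=0x28 blk=10 s=0: L1-HIT | VC [4]
  [5] addr=0x29 blk=10 s=0: L1-HIT | VC [4]
  [6] addr=0x1a blk=6 s=0: MISS | VC [4, 10]
  [7] addr=0x13 blk=4 s=0: VC-HIT | VC [6, 10]
  [8] addr=0x11 blk=4 s=0: L1-HIT | VC [6, 10]
  [9] addr=0x10 blk=4 s=0: L1-HIT | VC [6, 10]
  [10] addr=0x11 blk=4 s=0: L1-HIT | VC [6, 10]
  [11] addr=0x1b blk=6 s=0: VC-HIT | VC [4, 10]
  [12] addr=0x11 blk=4 s=0: VC-HIT | VC [6, 10]
  [13] addr=0x12 blk=4 s=0: L1-HIT | VC [6, 10]
  [14] addr=0x2b blk=10 s=0: VC-HIT | VC [6, 4]

VC = [6, 4]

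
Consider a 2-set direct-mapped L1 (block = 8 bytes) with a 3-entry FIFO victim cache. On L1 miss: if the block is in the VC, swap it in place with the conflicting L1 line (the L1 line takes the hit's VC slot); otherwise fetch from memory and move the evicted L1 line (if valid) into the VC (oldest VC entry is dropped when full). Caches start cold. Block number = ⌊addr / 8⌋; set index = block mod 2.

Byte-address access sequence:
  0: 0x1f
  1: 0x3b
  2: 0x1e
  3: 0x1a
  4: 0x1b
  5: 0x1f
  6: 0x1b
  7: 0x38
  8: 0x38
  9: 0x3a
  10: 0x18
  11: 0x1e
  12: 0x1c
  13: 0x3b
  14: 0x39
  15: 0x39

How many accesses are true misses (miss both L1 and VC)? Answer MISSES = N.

0: 0x1f (blk 3, set 1) → MISS  vc=[]
1: 0x3b (blk 7, set 1) → MISS  vc=[3]
2: 0x1e (blk 3, set 1) → VC-HIT  vc=[7]
3: 0x1a (blk 3, set 1) → L1-HIT  vc=[7]
4: 0x1b (blk 3, set 1) → L1-HIT  vc=[7]
5: 0x1f (blk 3, set 1) → L1-HIT  vc=[7]
6: 0x1b (blk 3, set 1) → L1-HIT  vc=[7]
7: 0x38 (blk 7, set 1) → VC-HIT  vc=[3]
8: 0x38 (blk 7, set 1) → L1-HIT  vc=[3]
9: 0x3a (blk 7, set 1) → L1-HIT  vc=[3]
10: 0x18 (blk 3, set 1) → VC-HIT  vc=[7]
11: 0x1e (blk 3, set 1) → L1-HIT  vc=[7]
12: 0x1c (blk 3, set 1) → L1-HIT  vc=[7]
13: 0x3b (blk 7, set 1) → VC-HIT  vc=[3]
14: 0x39 (blk 7, set 1) → L1-HIT  vc=[3]
15: 0x39 (blk 7, set 1) → L1-HIT  vc=[3]

MISSES = 2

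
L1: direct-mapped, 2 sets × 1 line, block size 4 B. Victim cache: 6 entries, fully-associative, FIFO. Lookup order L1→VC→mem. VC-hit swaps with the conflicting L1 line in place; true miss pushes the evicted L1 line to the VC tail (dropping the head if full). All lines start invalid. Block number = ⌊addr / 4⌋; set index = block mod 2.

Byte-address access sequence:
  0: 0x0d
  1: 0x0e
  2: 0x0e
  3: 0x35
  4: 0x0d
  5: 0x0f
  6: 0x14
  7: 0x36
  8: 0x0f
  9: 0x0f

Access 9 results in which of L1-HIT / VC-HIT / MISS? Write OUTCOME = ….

OUTCOME = L1-HIT

0: 0xd (blk 3, set 1) → MISS  vc=[]
1: 0xe (blk 3, set 1) → L1-HIT  vc=[]
2: 0xe (blk 3, set 1) → L1-HIT  vc=[]
3: 0x35 (blk 13, set 1) → MISS  vc=[3]
4: 0xd (blk 3, set 1) → VC-HIT  vc=[13]
5: 0xf (blk 3, set 1) → L1-HIT  vc=[13]
6: 0x14 (blk 5, set 1) → MISS  vc=[13, 3]
7: 0x36 (blk 13, set 1) → VC-HIT  vc=[5, 3]
8: 0xf (blk 3, set 1) → VC-HIT  vc=[5, 13]
9: 0xf (blk 3, set 1) → L1-HIT  vc=[5, 13]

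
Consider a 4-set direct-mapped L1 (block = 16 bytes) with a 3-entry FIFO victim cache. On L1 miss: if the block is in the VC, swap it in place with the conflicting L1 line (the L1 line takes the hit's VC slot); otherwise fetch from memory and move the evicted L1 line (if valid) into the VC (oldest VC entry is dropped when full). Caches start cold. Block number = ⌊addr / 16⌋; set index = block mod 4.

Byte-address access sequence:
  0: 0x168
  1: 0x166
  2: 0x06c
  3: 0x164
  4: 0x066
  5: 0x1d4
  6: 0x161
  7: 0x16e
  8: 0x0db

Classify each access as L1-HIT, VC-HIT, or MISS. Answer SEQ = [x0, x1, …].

SEQ = [MISS, L1-HIT, MISS, VC-HIT, VC-HIT, MISS, VC-HIT, L1-HIT, MISS]

0: 0x168 (blk 22, set 2) → MISS  vc=[]
1: 0x166 (blk 22, set 2) → L1-HIT  vc=[]
2: 0x6c (blk 6, set 2) → MISS  vc=[22]
3: 0x164 (blk 22, set 2) → VC-HIT  vc=[6]
4: 0x66 (blk 6, set 2) → VC-HIT  vc=[22]
5: 0x1d4 (blk 29, set 1) → MISS  vc=[22]
6: 0x161 (blk 22, set 2) → VC-HIT  vc=[6]
7: 0x16e (blk 22, set 2) → L1-HIT  vc=[6]
8: 0xdb (blk 13, set 1) → MISS  vc=[6, 29]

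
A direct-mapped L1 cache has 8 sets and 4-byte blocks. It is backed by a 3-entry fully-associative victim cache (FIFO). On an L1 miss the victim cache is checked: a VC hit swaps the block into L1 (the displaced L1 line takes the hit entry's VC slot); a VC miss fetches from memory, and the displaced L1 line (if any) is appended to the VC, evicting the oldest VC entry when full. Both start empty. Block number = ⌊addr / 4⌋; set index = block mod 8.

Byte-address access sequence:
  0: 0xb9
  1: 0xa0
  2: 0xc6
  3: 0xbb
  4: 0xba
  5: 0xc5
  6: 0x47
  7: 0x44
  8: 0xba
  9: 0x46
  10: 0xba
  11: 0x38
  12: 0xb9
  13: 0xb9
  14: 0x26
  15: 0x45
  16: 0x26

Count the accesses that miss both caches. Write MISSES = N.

MISSES = 6

  [0] addr=0xb9 blk=46 s=6: MISS | VC []
  [1] addr=0xa0 blk=40 s=0: MISS | VC []
  [2] addr=0xc6 blk=49 s=1: MISS | VC []
  [3] addr=0xbb blk=46 s=6: L1-HIT | VC []
  [4] addr=0xba blk=46 s=6: L1-HIT | VC []
  [5] addr=0xc5 blk=49 s=1: L1-HIT | VC []
  [6] addr=0x47 blk=17 s=1: MISS | VC [49]
  [7] addr=0x44 blk=17 s=1: L1-HIT | VC [49]
  [8] addr=0xba blk=46 s=6: L1-HIT | VC [49]
  [9] addr=0x46 blk=17 s=1: L1-HIT | VC [49]
  [10] addr=0xba blk=46 s=6: L1-HIT | VC [49]
  [11] addr=0x38 blk=14 s=6: MISS | VC [49, 46]
  [12] addr=0xb9 blk=46 s=6: VC-HIT | VC [49, 14]
  [13] addr=0xb9 blk=46 s=6: L1-HIT | VC [49, 14]
  [14] addr=0x26 blk=9 s=1: MISS | VC [49, 14, 17]
  [15] addr=0x45 blk=17 s=1: VC-HIT | VC [49, 14, 9]
  [16] addr=0x26 blk=9 s=1: VC-HIT | VC [49, 14, 17]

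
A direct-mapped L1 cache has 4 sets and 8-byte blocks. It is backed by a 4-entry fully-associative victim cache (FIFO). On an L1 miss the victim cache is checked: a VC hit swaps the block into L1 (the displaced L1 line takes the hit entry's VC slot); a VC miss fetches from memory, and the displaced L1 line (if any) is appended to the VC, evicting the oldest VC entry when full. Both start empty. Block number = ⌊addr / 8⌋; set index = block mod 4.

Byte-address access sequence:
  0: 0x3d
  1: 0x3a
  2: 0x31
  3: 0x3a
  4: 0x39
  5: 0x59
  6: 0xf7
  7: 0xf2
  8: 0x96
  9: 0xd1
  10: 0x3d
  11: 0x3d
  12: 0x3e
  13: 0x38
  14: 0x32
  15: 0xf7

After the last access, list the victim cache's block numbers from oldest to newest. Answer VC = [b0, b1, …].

0: 0x3d (blk 7, set 3) → MISS  vc=[]
1: 0x3a (blk 7, set 3) → L1-HIT  vc=[]
2: 0x31 (blk 6, set 2) → MISS  vc=[]
3: 0x3a (blk 7, set 3) → L1-HIT  vc=[]
4: 0x39 (blk 7, set 3) → L1-HIT  vc=[]
5: 0x59 (blk 11, set 3) → MISS  vc=[7]
6: 0xf7 (blk 30, set 2) → MISS  vc=[7, 6]
7: 0xf2 (blk 30, set 2) → L1-HIT  vc=[7, 6]
8: 0x96 (blk 18, set 2) → MISS  vc=[7, 6, 30]
9: 0xd1 (blk 26, set 2) → MISS  vc=[7, 6, 30, 18]
10: 0x3d (blk 7, set 3) → VC-HIT  vc=[11, 6, 30, 18]
11: 0x3d (blk 7, set 3) → L1-HIT  vc=[11, 6, 30, 18]
12: 0x3e (blk 7, set 3) → L1-HIT  vc=[11, 6, 30, 18]
13: 0x38 (blk 7, set 3) → L1-HIT  vc=[11, 6, 30, 18]
14: 0x32 (blk 6, set 2) → VC-HIT  vc=[11, 26, 30, 18]
15: 0xf7 (blk 30, set 2) → VC-HIT  vc=[11, 26, 6, 18]

VC = [11, 26, 6, 18]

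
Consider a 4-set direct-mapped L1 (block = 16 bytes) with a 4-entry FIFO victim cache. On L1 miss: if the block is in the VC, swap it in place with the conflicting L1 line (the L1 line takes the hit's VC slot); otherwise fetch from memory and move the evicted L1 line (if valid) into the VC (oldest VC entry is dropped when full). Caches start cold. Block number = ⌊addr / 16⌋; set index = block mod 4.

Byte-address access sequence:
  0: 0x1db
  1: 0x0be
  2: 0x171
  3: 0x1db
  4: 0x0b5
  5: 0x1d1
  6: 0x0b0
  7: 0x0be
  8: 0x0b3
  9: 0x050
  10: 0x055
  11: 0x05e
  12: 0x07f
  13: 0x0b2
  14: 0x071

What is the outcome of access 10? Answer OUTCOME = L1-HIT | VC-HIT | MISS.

OUTCOME = L1-HIT

  [0] addr=0x1db blk=29 s=1: MISS | VC []
  [1] addr=0xbe blk=11 s=3: MISS | VC []
  [2] addr=0x171 blk=23 s=3: MISS | VC [11]
  [3] addr=0x1db blk=29 s=1: L1-HIT | VC [11]
  [4] addr=0xb5 blk=11 s=3: VC-HIT | VC [23]
  [5] addr=0x1d1 blk=29 s=1: L1-HIT | VC [23]
  [6] addr=0xb0 blk=11 s=3: L1-HIT | VC [23]
  [7] addr=0xbe blk=11 s=3: L1-HIT | VC [23]
  [8] addr=0xb3 blk=11 s=3: L1-HIT | VC [23]
  [9] addr=0x50 blk=5 s=1: MISS | VC [23, 29]
  [10] addr=0x55 blk=5 s=1: L1-HIT | VC [23, 29]
  [11] addr=0x5e blk=5 s=1: L1-HIT | VC [23, 29]
  [12] addr=0x7f blk=7 s=3: MISS | VC [23, 29, 11]
  [13] addr=0xb2 blk=11 s=3: VC-HIT | VC [23, 29, 7]
  [14] addr=0x71 blk=7 s=3: VC-HIT | VC [23, 29, 11]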